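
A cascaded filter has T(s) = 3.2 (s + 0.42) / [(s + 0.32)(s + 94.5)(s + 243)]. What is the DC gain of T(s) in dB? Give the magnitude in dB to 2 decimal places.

T(0) = 3.2 × 0.42 / (0.32 × 94.5 × 243) = 0.0001829
20 log₁₀(0.0001829) = -74.756 dB

-74.76 dB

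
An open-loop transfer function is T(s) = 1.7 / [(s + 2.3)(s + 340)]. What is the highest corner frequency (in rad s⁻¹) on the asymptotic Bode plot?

340 rad s⁻¹

Break frequencies occur at each pole and zero magnitude: 2.3 rad s⁻¹, 340 rad s⁻¹.
The highest is 340 rad s⁻¹.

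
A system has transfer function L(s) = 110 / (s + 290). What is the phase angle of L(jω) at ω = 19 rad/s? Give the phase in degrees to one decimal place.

∠(j19 + 290) = arctan(19/290) = 3.75°
∠L(j19) = −3.75° = -3.75°

-3.7°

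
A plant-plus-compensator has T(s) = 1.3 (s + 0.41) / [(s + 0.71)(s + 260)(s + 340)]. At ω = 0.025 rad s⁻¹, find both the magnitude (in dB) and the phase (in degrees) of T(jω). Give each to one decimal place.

|j0.025 + 0.41| = √(0.025² + 0.41²) = 0.4108
|j0.025 + 0.71| = √(0.025² + 0.71²) = 0.7104
|j0.025 + 260| = √(0.025² + 260²) = 260
|j0.025 + 340| = √(0.025² + 340²) = 340
|T(j0.025)| = 1.3 × 0.4108 / (0.7104 × 260 × 340) = 8.5026e-06
20 log₁₀(8.5026e-06) = -101.41 dB
∠(j0.025 + 0.41) = arctan(0.025/0.41) = 3.49°
∠(j0.025 + 0.71) = arctan(0.025/0.71) = 2.02°
∠(j0.025 + 260) = arctan(0.025/260) = 0.01°
∠(j0.025 + 340) = arctan(0.025/340) = 0.00°
∠T(j0.025) = 3.49° − (2.02° + 0.01° + 0.00°) = 1.46°

|T| = -101.4 dB, ∠T = 1.5 deg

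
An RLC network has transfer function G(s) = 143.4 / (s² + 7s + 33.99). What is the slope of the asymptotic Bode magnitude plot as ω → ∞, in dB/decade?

-40 dB/decade

With 0 zeros and 2 poles, the high-frequency asymptotic slope is 20 × (0 − 2) = -40 dB/decade.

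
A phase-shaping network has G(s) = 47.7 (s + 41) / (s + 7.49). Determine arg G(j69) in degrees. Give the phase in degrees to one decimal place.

-24.5°

∠(j69 + 41) = arctan(69/41) = 59.28°
∠(j69 + 7.49) = arctan(69/7.49) = 83.80°
∠G(j69) = 59.28° − 83.80° = -24.52°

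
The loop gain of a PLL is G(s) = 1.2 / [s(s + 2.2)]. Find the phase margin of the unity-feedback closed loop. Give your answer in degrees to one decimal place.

76.4°

Gain crossover: |G(jω)| = 1 at ω ≈ 0.53 rad s⁻¹.
∠G(j0.53) = −90° − arctan(0.53/2.2) ≈ -103.55°
PM = 180° + (-103.55°) = 76.45°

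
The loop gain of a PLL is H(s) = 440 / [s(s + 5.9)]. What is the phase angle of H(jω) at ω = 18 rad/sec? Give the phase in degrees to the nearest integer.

-162°

∠(j18 + 5.9) = arctan(18/5.9) = 71.85°
∠(j18) = 90.00°
∠H(j18) = − (71.85° + 90.00°) = -161.85°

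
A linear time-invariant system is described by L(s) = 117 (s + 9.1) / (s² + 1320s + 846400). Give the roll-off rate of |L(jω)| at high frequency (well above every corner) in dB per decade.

With 1 zero and 2 poles, the high-frequency asymptotic slope is 20 × (1 − 2) = -20 dB/decade.

-20 dB/decade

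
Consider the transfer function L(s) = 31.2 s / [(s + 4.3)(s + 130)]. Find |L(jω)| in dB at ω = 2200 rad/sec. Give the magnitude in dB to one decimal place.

-37.0 dB

|j2200| = 2200
|j2200 + 4.3| = √(2200² + 4.3²) = 2200
|j2200 + 130| = √(2200² + 130²) = 2204
|L(j2200)| = 31.2 × 2200 / (2200 × 2204) = 0.014157
20 log₁₀(0.014157) = -36.98 dB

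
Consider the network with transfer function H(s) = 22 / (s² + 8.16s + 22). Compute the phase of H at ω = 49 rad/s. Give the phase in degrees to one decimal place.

-170.5°

∠[(j49)² + 8.16(j49) + 22] = ∠[-2379 + j399.84] = 170.46°
∠H(j49) = −170.46° = -170.46°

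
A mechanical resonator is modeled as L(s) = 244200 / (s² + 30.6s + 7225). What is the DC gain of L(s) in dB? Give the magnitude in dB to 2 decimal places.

L(0) = 244200 / 7225 = 33.799
20 log₁₀(33.799) = 30.578 dB

30.58 dB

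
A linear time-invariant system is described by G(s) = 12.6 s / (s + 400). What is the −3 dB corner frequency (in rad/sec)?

400 rad/sec

For a single-pole high-pass, the −3 dB point is at the pole: ω = 400 rad/sec.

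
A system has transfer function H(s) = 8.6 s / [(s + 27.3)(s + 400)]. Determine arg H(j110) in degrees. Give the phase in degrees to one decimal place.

-1.4 deg

∠(j110) = 90.00°
∠(j110 + 27.3) = arctan(110/27.3) = 76.06°
∠(j110 + 400) = arctan(110/400) = 15.38°
∠H(j110) = 90.00° − (76.06° + 15.38°) = -1.44°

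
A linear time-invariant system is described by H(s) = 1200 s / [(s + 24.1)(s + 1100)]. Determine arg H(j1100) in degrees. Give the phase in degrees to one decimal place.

∠(j1100) = 90.00°
∠(j1100 + 24.1) = arctan(1100/24.1) = 88.74°
∠(j1100 + 1100) = arctan(1100/1100) = 45.00°
∠H(j1100) = 90.00° − (88.74° + 45.00°) = -43.74°

-43.7°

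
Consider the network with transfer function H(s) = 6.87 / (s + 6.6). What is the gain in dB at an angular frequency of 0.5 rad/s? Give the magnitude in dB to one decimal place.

|j0.5 + 6.6| = √(0.5² + 6.6²) = 6.619
|H(j0.5)| = 6.87 / 6.619 = 1.0379
20 log₁₀(1.0379) = 0.32 dB

0.3 dB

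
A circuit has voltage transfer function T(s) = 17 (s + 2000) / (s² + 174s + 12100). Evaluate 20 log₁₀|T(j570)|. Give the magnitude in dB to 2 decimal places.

-19.35 dB

|j570 + 2000| = √(570² + 2000²) = 2080
|(j570)² + 174(j570) + 12100| = |-3.128e+05 + j99180| = 3.281e+05
|T(j570)| = 17 × 2080 / 3.281e+05 = 0.10774
20 log₁₀(0.10774) = -19.353 dB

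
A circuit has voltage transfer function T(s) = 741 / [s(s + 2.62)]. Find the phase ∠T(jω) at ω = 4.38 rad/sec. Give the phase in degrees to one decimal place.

-149.1 deg

∠(j4.38 + 2.62) = arctan(4.38/2.62) = 59.11°
∠(j4.38) = 90.00°
∠T(j4.38) = − (59.11° + 90.00°) = -149.11°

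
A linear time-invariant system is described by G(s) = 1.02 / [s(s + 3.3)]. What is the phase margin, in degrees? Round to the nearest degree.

85°

Gain crossover: |G(jω)| = 1 at ω ≈ 0.308 rad/s.
∠G(j0.308) = −90° − arctan(0.308/3.3) ≈ -95.33°
PM = 180° + (-95.33°) = 84.67°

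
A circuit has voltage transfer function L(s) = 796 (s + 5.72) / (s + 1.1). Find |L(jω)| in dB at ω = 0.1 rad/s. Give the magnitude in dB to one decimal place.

72.3 dB

|j0.1 + 5.72| = √(0.1² + 5.72²) = 5.721
|j0.1 + 1.1| = √(0.1² + 1.1²) = 1.105
|L(j0.1)| = 796 × 5.721 / 1.105 = 4122.8
20 log₁₀(4122.8) = 72.30 dB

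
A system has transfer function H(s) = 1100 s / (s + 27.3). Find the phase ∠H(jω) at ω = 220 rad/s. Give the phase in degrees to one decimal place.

7.1 deg

∠(j220) = 90.00°
∠(j220 + 27.3) = arctan(220/27.3) = 82.93°
∠H(j220) = 90.00° − 82.93° = 7.07°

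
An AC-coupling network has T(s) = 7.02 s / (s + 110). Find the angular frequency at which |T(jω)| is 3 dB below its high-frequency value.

110 rad/s

For a single-pole high-pass, the −3 dB point is at the pole: ω = 110 rad/s.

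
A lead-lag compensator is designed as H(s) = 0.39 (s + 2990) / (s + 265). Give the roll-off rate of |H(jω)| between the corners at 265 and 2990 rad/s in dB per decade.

-20 dB/decade

In this band the factors already past their corner are: pole at 265; net slope = -20 dB/decade.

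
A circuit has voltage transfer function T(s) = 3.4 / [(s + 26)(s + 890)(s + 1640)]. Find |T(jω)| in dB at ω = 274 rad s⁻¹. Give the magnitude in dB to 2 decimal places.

-161.96 dB

|j274 + 26| = √(274² + 26²) = 275.2
|j274 + 890| = √(274² + 890²) = 931.2
|j274 + 1640| = √(274² + 1640²) = 1663
|T(j274)| = 3.4 / (275.2 × 931.2 × 1663) = 7.9782e-09
20 log₁₀(7.9782e-09) = -161.962 dB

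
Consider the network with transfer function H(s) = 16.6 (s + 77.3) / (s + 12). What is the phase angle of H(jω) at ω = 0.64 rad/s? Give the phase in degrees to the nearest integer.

∠(j0.64 + 77.3) = arctan(0.64/77.3) = 0.47°
∠(j0.64 + 12) = arctan(0.64/12) = 3.05°
∠H(j0.64) = 0.47° − 3.05° = -2.58°

-3°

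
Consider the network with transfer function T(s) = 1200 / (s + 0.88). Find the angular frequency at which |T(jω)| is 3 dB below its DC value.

0.88 rad/s

For a single-pole low-pass, the −3 dB point is at the pole: ω = 0.88 rad/s.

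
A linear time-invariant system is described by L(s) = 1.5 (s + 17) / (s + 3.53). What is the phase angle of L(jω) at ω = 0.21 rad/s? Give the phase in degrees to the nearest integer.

∠(j0.21 + 17) = arctan(0.21/17) = 0.71°
∠(j0.21 + 3.53) = arctan(0.21/3.53) = 3.40°
∠L(j0.21) = 0.71° − 3.40° = -2.70°

-3°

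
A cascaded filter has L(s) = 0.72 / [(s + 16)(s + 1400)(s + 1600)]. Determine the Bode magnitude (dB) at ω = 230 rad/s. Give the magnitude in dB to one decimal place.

|j230 + 16| = √(230² + 16²) = 230.6
|j230 + 1400| = √(230² + 1400²) = 1419
|j230 + 1600| = √(230² + 1600²) = 1616
|L(j230)| = 0.72 / (230.6 × 1419 × 1616) = 1.3617e-09
20 log₁₀(1.3617e-09) = -177.32 dB

-177.3 dB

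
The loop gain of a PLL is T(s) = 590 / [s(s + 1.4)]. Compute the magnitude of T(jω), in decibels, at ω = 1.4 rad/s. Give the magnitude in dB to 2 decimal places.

46.56 dB

|j1.4 + 1.4| = √(1.4² + 1.4²) = 1.98
|j1.4| = 1.4
|T(j1.4)| = 590 / (1.98 × 1.4) = 212.85
20 log₁₀(212.85) = 46.562 dB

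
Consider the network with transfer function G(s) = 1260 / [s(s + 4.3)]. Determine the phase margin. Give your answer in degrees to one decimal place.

6.9°

Gain crossover: |G(jω)| = 1 at ω ≈ 35.4 rad/sec.
∠G(j35.4) = −90° − arctan(35.4/4.3) ≈ -173.07°
PM = 180° + (-173.07°) = 6.93°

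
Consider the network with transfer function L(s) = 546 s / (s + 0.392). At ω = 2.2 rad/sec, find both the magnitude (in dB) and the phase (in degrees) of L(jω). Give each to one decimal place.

|j2.2| = 2.2
|j2.2 + 0.392| = √(2.2² + 0.392²) = 2.235
|L(j2.2)| = 546 × 2.2 / 2.235 = 537.53
20 log₁₀(537.53) = 54.61 dB
∠(j2.2) = 90.00°
∠(j2.2 + 0.392) = arctan(2.2/0.392) = 79.90°
∠L(j2.2) = 90.00° − 79.90° = 10.10°

|L| = 54.6 dB, ∠L = 10.1 deg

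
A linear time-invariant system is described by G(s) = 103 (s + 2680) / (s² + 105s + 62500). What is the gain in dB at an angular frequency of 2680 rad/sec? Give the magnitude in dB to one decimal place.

|j2680 + 2680| = √(2680² + 2680²) = 3790
|(j2680)² + 105(j2680) + 62500| = |-7.1199e+06 + j2.814e+05| = 7.125e+06
|G(j2680)| = 103 × 3790 / 7.125e+06 = 0.054787
20 log₁₀(0.054787) = -25.23 dB

-25.2 dB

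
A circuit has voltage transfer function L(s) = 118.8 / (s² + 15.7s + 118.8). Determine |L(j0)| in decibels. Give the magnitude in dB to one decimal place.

0.0 dB

L(0) = 118.8 / 118.8 = 1
20 log₁₀(1) = 0.00 dB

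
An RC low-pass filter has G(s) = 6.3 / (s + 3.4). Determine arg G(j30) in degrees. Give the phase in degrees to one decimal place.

-83.5°

∠(j30 + 3.4) = arctan(30/3.4) = 83.53°
∠G(j30) = −83.53° = -83.53°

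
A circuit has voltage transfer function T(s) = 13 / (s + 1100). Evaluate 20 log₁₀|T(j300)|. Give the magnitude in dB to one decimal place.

-38.9 dB

|j300 + 1100| = √(300² + 1100²) = 1140
|T(j300)| = 13 / 1140 = 0.011402
20 log₁₀(0.011402) = -38.86 dB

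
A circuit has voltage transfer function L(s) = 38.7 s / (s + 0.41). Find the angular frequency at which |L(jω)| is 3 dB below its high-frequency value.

0.41 rad/s

For a single-pole high-pass, the −3 dB point is at the pole: ω = 0.41 rad/s.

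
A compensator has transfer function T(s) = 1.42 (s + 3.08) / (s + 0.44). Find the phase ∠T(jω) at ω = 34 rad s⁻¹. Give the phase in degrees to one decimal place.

-4.4 deg

∠(j34 + 3.08) = arctan(34/3.08) = 84.82°
∠(j34 + 0.44) = arctan(34/0.44) = 89.26°
∠T(j34) = 84.82° − 89.26° = -4.43°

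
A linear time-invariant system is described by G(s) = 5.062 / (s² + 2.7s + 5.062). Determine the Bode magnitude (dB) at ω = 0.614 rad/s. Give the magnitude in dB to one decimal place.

|(j0.614)² + 2.7(j0.614) + 5.062| = |4.685 + j1.6578| = 4.97
|G(j0.614)| = 5.062 / 4.97 = 1.0186
20 log₁₀(1.0186) = 0.16 dB

0.2 dB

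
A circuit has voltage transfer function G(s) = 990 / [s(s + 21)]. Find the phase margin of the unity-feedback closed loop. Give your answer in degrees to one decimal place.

Gain crossover: |G(jω)| = 1 at ω ≈ 28.2 rad/s.
∠G(j28.2) = −90° − arctan(28.2/21) ≈ -143.30°
PM = 180° + (-143.30°) = 36.70°

36.7°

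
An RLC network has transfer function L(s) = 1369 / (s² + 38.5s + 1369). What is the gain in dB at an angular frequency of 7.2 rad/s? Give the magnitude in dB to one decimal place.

|(j7.2)² + 38.5(j7.2) + 1369| = |1317.2 + j277.2| = 1346
|L(j7.2)| = 1369 / 1346 = 1.0171
20 log₁₀(1.0171) = 0.15 dB

0.1 dB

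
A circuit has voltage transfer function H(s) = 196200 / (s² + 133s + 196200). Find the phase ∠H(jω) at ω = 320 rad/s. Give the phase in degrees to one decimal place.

-24.4°

∠[(j320)² + 133(j320) + 196200] = ∠[93800 + j42560] = 24.41°
∠H(j320) = −24.41° = -24.41°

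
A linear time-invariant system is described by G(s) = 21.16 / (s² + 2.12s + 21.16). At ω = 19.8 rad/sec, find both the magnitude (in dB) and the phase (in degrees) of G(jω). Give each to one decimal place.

|G| = -24.9 dB, ∠G = -173.5°

|(j19.8)² + 2.12(j19.8) + 21.16| = |-370.88 + j41.976| = 373.2
|G(j19.8)| = 21.16 / 373.2 = 0.056692
20 log₁₀(0.056692) = -24.93 dB
∠[(j19.8)² + 2.12(j19.8) + 21.16] = ∠[-370.88 + j41.976] = 173.54°
∠G(j19.8) = −173.54° = -173.54°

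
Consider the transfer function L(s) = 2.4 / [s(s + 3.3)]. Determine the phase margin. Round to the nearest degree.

Gain crossover: |L(jω)| = 1 at ω ≈ 0.711 rad/sec.
∠L(j0.711) = −90° − arctan(0.711/3.3) ≈ -102.16°
PM = 180° + (-102.16°) = 77.84°

78°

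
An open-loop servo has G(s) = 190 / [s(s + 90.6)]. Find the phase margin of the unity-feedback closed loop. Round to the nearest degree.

Gain crossover: |G(jω)| = 1 at ω ≈ 2.1 rad/s.
∠G(j2.1) = −90° − arctan(2.1/90.6) ≈ -91.33°
PM = 180° + (-91.33°) = 88.67°

89°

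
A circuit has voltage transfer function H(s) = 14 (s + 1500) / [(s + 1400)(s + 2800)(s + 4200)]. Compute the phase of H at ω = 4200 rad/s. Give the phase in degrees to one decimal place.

∠(j4200 + 1500) = arctan(4200/1500) = 70.35°
∠(j4200 + 1400) = arctan(4200/1400) = 71.57°
∠(j4200 + 2800) = arctan(4200/2800) = 56.31°
∠(j4200 + 4200) = arctan(4200/4200) = 45.00°
∠H(j4200) = 70.35° − (71.57° + 56.31° + 45.00°) = -102.53°

-102.5°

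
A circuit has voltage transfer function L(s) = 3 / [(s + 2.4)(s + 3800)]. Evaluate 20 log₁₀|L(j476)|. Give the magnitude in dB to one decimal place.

-115.7 dB

|j476 + 2.4| = √(476² + 2.4²) = 476
|j476 + 3800| = √(476² + 3800²) = 3830
|L(j476)| = 3 / (476 × 3830) = 1.6457e-06
20 log₁₀(1.6457e-06) = -115.67 dB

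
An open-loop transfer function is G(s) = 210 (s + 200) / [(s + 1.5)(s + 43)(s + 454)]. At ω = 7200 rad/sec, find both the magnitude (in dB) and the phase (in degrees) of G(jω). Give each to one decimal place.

|j7200 + 200| = √(7200² + 200²) = 7203
|j7200 + 1.5| = √(7200² + 1.5²) = 7200
|j7200 + 43| = √(7200² + 43²) = 7200
|j7200 + 454| = √(7200² + 454²) = 7214
|G(j7200)| = 210 × 7203 / (7200 × 7200 × 7214) = 4.0444e-06
20 log₁₀(4.0444e-06) = -107.86 dB
∠(j7200 + 200) = arctan(7200/200) = 88.41°
∠(j7200 + 1.5) = arctan(7200/1.5) = 89.99°
∠(j7200 + 43) = arctan(7200/43) = 89.66°
∠(j7200 + 454) = arctan(7200/454) = 86.39°
∠G(j7200) = 88.41° − (89.99° + 89.66° + 86.39°) = -177.63°

|G| = -107.9 dB, ∠G = -177.6°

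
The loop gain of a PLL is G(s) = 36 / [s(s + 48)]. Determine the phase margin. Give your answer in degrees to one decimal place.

Gain crossover: |G(jω)| = 1 at ω ≈ 0.75 rad s⁻¹.
∠G(j0.75) = −90° − arctan(0.75/48) ≈ -90.90°
PM = 180° + (-90.90°) = 89.10°

89.1°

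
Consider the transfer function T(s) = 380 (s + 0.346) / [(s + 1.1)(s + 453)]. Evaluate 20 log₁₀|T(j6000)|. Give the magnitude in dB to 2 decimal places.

|j6000 + 0.346| = √(6000² + 0.346²) = 6000
|j6000 + 1.1| = √(6000² + 1.1²) = 6000
|j6000 + 453| = √(6000² + 453²) = 6017
|T(j6000)| = 380 × 6000 / (6000 × 6017) = 0.063154
20 log₁₀(0.063154) = -23.992 dB

-23.99 dB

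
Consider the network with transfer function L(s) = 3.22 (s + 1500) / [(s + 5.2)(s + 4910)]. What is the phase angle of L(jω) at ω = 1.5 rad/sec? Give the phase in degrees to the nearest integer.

∠(j1.5 + 1500) = arctan(1.5/1500) = 0.06°
∠(j1.5 + 5.2) = arctan(1.5/5.2) = 16.09°
∠(j1.5 + 4910) = arctan(1.5/4910) = 0.02°
∠L(j1.5) = 0.06° − (16.09° + 0.02°) = -16.05°

-16°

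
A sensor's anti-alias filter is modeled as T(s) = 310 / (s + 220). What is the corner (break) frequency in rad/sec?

220 rad/sec

The single real pole at s = −220 gives a corner at ω = 220 rad/sec.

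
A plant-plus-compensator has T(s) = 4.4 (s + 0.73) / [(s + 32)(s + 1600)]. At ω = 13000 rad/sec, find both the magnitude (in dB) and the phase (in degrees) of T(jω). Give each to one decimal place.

|T| = -69.5 dB, ∠T = -82.8°

|j13000 + 0.73| = √(13000² + 0.73²) = 1.3e+04
|j13000 + 32| = √(13000² + 32²) = 1.3e+04
|j13000 + 1600| = √(13000² + 1600²) = 1.31e+04
|T(j13000)| = 4.4 × 1.3e+04 / (1.3e+04 × 1.31e+04) = 0.00033593
20 log₁₀(0.00033593) = -69.48 dB
∠(j13000 + 0.73) = arctan(13000/0.73) = 90.00°
∠(j13000 + 32) = arctan(13000/32) = 89.86°
∠(j13000 + 1600) = arctan(13000/1600) = 82.98°
∠T(j13000) = 90.00° − (89.86° + 82.98°) = -82.85°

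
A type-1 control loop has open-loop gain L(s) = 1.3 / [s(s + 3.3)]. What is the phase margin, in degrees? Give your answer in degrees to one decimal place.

Gain crossover: |L(jω)| = 1 at ω ≈ 0.391 rad/sec.
∠L(j0.391) = −90° − arctan(0.391/3.3) ≈ -96.76°
PM = 180° + (-96.76°) = 83.24°

83.2 deg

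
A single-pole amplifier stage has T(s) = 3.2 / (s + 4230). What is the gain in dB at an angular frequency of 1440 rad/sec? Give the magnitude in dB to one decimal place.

-62.9 dB

|j1440 + 4230| = √(1440² + 4230²) = 4468
|T(j1440)| = 3.2 / 4468 = 0.00071614
20 log₁₀(0.00071614) = -62.90 dB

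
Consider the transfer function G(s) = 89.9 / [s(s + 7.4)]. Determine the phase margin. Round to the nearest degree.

42 deg

Gain crossover: |G(jω)| = 1 at ω ≈ 8.16 rad s⁻¹.
∠G(j8.16) = −90° − arctan(8.16/7.4) ≈ -137.80°
PM = 180° + (-137.80°) = 42.20°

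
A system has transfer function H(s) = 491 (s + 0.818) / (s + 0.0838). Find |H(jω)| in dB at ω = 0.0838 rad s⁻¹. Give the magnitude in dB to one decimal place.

|j0.0838 + 0.818| = √(0.0838² + 0.818²) = 0.8223
|j0.0838 + 0.0838| = √(0.0838² + 0.0838²) = 0.1185
|H(j0.0838)| = 491 × 0.8223 / 0.1185 = 3406.8
20 log₁₀(3406.8) = 70.65 dB

70.6 dB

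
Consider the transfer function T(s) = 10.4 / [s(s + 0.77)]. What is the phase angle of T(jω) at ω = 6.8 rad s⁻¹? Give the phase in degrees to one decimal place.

∠(j6.8 + 0.77) = arctan(6.8/0.77) = 83.54°
∠(j6.8) = 90.00°
∠T(j6.8) = − (83.54° + 90.00°) = -173.54°

-173.5°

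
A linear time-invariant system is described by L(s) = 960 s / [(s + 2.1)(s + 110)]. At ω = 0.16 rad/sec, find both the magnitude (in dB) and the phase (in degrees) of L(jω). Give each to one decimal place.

|L| = -3.6 dB, ∠L = 85.6°

|j0.16| = 0.16
|j0.16 + 2.1| = √(0.16² + 2.1²) = 2.106
|j0.16 + 110| = √(0.16² + 110²) = 110
|L(j0.16)| = 960 × 0.16 / (2.106 × 110) = 0.66301
20 log₁₀(0.66301) = -3.57 dB
∠(j0.16) = 90.00°
∠(j0.16 + 2.1) = arctan(0.16/2.1) = 4.36°
∠(j0.16 + 110) = arctan(0.16/110) = 0.08°
∠L(j0.16) = 90.00° − (4.36° + 0.08°) = 85.56°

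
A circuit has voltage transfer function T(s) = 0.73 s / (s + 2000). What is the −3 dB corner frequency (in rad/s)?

For a single-pole high-pass, the −3 dB point is at the pole: ω = 2000 rad/s.

2000 rad/s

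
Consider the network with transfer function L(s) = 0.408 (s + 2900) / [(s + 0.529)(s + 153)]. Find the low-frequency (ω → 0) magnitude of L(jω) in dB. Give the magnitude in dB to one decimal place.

23.3 dB

L(0) = 0.408 × 2900 / (0.529 × 153) = 14.619
20 log₁₀(14.619) = 23.30 dB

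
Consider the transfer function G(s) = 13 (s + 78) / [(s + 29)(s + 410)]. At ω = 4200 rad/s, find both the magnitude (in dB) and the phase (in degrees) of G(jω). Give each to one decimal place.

|G| = -50.2 dB, ∠G = -85.1°

|j4200 + 78| = √(4200² + 78²) = 4201
|j4200 + 29| = √(4200² + 29²) = 4200
|j4200 + 410| = √(4200² + 410²) = 4220
|G(j4200)| = 13 × 4201 / (4200 × 4220) = 0.0030811
20 log₁₀(0.0030811) = -50.23 dB
∠(j4200 + 78) = arctan(4200/78) = 88.94°
∠(j4200 + 29) = arctan(4200/29) = 89.60°
∠(j4200 + 410) = arctan(4200/410) = 84.42°
∠G(j4200) = 88.94° − (89.60° + 84.42°) = -85.09°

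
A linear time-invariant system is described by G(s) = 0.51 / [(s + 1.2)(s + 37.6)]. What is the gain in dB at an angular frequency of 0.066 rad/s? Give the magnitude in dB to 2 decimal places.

|j0.066 + 1.2| = √(0.066² + 1.2²) = 1.202
|j0.066 + 37.6| = √(0.066² + 37.6²) = 37.6
|G(j0.066)| = 0.51 / (1.202 × 37.6) = 0.011286
20 log₁₀(0.011286) = -38.949 dB

-38.95 dB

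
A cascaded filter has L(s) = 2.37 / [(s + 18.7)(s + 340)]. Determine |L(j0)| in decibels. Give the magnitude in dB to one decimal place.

L(0) = 2.37 / (18.7 × 340) = 0.00037276
20 log₁₀(0.00037276) = -68.57 dB

-68.6 dB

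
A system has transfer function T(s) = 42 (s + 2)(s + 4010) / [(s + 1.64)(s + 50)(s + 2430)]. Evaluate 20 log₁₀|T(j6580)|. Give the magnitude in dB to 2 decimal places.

|j6580 + 2| = √(6580² + 2²) = 6580
|j6580 + 4010| = √(6580² + 4010²) = 7706
|j6580 + 1.64| = √(6580² + 1.64²) = 6580
|j6580 + 50| = √(6580² + 50²) = 6580
|j6580 + 2430| = √(6580² + 2430²) = 7014
|T(j6580)| = 42 × 6580 × 7706 / (6580 × 6580 × 7014) = 0.0070118
20 log₁₀(0.0070118) = -43.083 dB

-43.08 dB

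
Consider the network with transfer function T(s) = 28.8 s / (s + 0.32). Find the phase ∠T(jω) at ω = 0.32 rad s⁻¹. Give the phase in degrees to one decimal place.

∠(j0.32) = 90.00°
∠(j0.32 + 0.32) = arctan(0.32/0.32) = 45.00°
∠T(j0.32) = 90.00° − 45.00° = 45.00°

45.0°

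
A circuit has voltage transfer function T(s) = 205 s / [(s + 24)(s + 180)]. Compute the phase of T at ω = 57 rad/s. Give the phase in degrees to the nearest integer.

5°

∠(j57) = 90.00°
∠(j57 + 24) = arctan(57/24) = 67.17°
∠(j57 + 180) = arctan(57/180) = 17.57°
∠T(j57) = 90.00° − (67.17° + 17.57°) = 5.26°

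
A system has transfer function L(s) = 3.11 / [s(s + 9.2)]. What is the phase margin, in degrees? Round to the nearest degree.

Gain crossover: |L(jω)| = 1 at ω ≈ 0.338 rad/s.
∠L(j0.338) = −90° − arctan(0.338/9.2) ≈ -92.10°
PM = 180° + (-92.10°) = 87.90°

88°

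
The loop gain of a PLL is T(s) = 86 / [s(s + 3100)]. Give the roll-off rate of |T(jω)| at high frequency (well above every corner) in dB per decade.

With 0 zeros and 2 poles, the high-frequency asymptotic slope is 20 × (0 − 2) = -40 dB/decade.

-40 dB/decade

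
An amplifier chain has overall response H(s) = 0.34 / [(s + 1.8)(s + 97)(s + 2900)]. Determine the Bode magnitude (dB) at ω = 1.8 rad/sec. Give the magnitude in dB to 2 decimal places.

-126.47 dB

|j1.8 + 1.8| = √(1.8² + 1.8²) = 2.546
|j1.8 + 97| = √(1.8² + 97²) = 97.02
|j1.8 + 2900| = √(1.8² + 2900²) = 2900
|H(j1.8)| = 0.34 / (2.546 × 97.02 × 2900) = 4.7473e-07
20 log₁₀(4.7473e-07) = -126.471 dB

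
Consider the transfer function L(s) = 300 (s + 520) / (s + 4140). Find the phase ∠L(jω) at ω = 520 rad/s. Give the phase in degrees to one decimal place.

∠(j520 + 520) = arctan(520/520) = 45.00°
∠(j520 + 4140) = arctan(520/4140) = 7.16°
∠L(j520) = 45.00° − 7.16° = 37.84°

37.8°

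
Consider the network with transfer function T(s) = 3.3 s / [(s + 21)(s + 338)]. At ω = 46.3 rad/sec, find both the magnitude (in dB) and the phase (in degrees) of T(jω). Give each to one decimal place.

|T| = -41.1 dB, ∠T = 16.6°

|j46.3| = 46.3
|j46.3 + 21| = √(46.3² + 21²) = 50.84
|j46.3 + 338| = √(46.3² + 338²) = 341.2
|T(j46.3)| = 3.3 × 46.3 / (50.84 × 341.2) = 0.0088092
20 log₁₀(0.0088092) = -41.10 dB
∠(j46.3) = 90.00°
∠(j46.3 + 21) = arctan(46.3/21) = 65.60°
∠(j46.3 + 338) = arctan(46.3/338) = 7.80°
∠T(j46.3) = 90.00° − (65.60° + 7.80°) = 16.60°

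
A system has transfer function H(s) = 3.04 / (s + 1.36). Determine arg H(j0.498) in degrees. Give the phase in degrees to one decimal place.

-20.1°

∠(j0.498 + 1.36) = arctan(0.498/1.36) = 20.11°
∠H(j0.498) = −20.11° = -20.11°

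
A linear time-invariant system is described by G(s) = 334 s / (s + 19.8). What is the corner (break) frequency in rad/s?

The single real pole at s = −19.8 gives a corner at ω = 19.8 rad/s.

19.8 rad/s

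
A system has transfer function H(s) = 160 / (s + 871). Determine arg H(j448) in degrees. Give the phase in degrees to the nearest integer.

-27°

∠(j448 + 871) = arctan(448/871) = 27.22°
∠H(j448) = −27.22° = -27.22°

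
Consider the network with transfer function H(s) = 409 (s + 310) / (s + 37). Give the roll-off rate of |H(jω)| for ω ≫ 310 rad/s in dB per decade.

0 dB/decade

With 1 zero and 1 pole, the high-frequency asymptotic slope is 20 × (1 − 1) = 0 dB/decade.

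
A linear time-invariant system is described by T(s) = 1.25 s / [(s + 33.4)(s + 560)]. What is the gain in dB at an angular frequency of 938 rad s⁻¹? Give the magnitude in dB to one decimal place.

-58.8 dB

|j938| = 938
|j938 + 33.4| = √(938² + 33.4²) = 938.6
|j938 + 560| = √(938² + 560²) = 1092
|T(j938)| = 1.25 × 938 / (938.6 × 1092) = 0.0011435
20 log₁₀(0.0011435) = -58.84 dB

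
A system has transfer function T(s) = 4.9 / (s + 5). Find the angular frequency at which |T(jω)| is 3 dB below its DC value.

5 rad/sec

For a single-pole low-pass, the −3 dB point is at the pole: ω = 5 rad/sec.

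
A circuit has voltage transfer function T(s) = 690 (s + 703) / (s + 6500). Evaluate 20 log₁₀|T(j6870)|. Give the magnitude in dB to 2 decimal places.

|j6870 + 703| = √(6870² + 703²) = 6906
|j6870 + 6500| = √(6870² + 6500²) = 9458
|T(j6870)| = 690 × 6906 / 9458 = 503.83
20 log₁₀(503.83) = 54.046 dB

54.05 dB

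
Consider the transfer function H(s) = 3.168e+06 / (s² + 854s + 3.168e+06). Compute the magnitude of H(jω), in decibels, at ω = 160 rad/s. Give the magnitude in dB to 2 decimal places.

0.06 dB

|(j160)² + 854(j160) + 3.168e+06| = |3.1424e+06 + j1.3664e+05| = 3.145e+06
|H(j160)| = 3.168e+06 / 3.145e+06 = 1.0072
20 log₁₀(1.0072) = 0.062 dB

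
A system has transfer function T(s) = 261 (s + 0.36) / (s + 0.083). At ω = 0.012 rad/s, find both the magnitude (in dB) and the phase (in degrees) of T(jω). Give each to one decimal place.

|j0.012 + 0.36| = √(0.012² + 0.36²) = 0.3602
|j0.012 + 0.083| = √(0.012² + 0.083²) = 0.08386
|T(j0.012)| = 261 × 0.3602 / 0.08386 = 1121
20 log₁₀(1121) = 60.99 dB
∠(j0.012 + 0.36) = arctan(0.012/0.36) = 1.91°
∠(j0.012 + 0.083) = arctan(0.012/0.083) = 8.23°
∠T(j0.012) = 1.91° − 8.23° = -6.32°

|T| = 61.0 dB, ∠T = -6.3°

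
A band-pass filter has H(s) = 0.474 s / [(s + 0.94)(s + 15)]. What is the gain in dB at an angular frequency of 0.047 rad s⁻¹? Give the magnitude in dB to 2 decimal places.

|j0.047| = 0.047
|j0.047 + 0.94| = √(0.047² + 0.94²) = 0.9412
|j0.047 + 15| = √(0.047² + 15²) = 15
|H(j0.047)| = 0.474 × 0.047 / (0.9412 × 15) = 0.001578
20 log₁₀(0.001578) = -56.038 dB

-56.04 dB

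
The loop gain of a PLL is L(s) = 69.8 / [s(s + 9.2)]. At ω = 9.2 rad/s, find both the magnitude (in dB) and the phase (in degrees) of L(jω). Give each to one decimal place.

|L| = -4.7 dB, ∠L = -135.0 deg

|j9.2 + 9.2| = √(9.2² + 9.2²) = 13.01
|j9.2| = 9.2
|L(j9.2)| = 69.8 / (13.01 × 9.2) = 0.58313
20 log₁₀(0.58313) = -4.68 dB
∠(j9.2 + 9.2) = arctan(9.2/9.2) = 45.00°
∠(j9.2) = 90.00°
∠L(j9.2) = − (45.00° + 90.00°) = -135.00°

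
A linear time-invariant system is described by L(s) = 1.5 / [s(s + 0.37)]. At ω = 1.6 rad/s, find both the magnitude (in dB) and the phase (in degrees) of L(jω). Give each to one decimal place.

|L| = -4.9 dB, ∠L = -167.0°

|j1.6 + 0.37| = √(1.6² + 0.37²) = 1.642
|j1.6| = 1.6
|L(j1.6)| = 1.5 / (1.642 × 1.6) = 0.57087
20 log₁₀(0.57087) = -4.87 dB
∠(j1.6 + 0.37) = arctan(1.6/0.37) = 76.98°
∠(j1.6) = 90.00°
∠L(j1.6) = − (76.98° + 90.00°) = -166.98°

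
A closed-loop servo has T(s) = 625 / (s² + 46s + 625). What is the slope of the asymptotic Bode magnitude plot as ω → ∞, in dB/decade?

-40 dB/decade

With 0 zeros and 2 poles, the high-frequency asymptotic slope is 20 × (0 − 2) = -40 dB/decade.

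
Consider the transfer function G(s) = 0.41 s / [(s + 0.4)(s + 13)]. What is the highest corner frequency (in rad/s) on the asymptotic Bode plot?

Break frequencies occur at each pole and zero magnitude: 0.4 rad/s, 13 rad/s.
The highest is 13 rad/s.

13 rad/s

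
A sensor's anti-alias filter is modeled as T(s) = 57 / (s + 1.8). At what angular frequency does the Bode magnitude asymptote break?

The single real pole at s = −1.8 gives a corner at ω = 1.8 rad/s.

1.8 rad/s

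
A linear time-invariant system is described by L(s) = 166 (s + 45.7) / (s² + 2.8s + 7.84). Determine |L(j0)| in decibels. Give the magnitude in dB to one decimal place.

L(0) = 166 × 45.7 / 7.84 = 967.63
20 log₁₀(967.63) = 59.71 dB

59.7 dB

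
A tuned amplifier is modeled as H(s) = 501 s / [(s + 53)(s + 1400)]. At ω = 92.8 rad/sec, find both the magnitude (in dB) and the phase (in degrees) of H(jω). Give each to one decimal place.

|H| = -10.2 dB, ∠H = 25.9 deg

|j92.8| = 92.8
|j92.8 + 53| = √(92.8² + 53²) = 106.9
|j92.8 + 1400| = √(92.8² + 1400²) = 1403
|H(j92.8)| = 501 × 92.8 / (106.9 × 1403) = 0.31007
20 log₁₀(0.31007) = -10.17 dB
∠(j92.8) = 90.00°
∠(j92.8 + 53) = arctan(92.8/53) = 60.27°
∠(j92.8 + 1400) = arctan(92.8/1400) = 3.79°
∠H(j92.8) = 90.00° − (60.27° + 3.79°) = 25.94°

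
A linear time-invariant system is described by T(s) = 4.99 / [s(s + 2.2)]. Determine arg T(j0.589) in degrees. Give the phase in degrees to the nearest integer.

-105°

∠(j0.589 + 2.2) = arctan(0.589/2.2) = 14.99°
∠(j0.589) = 90.00°
∠T(j0.589) = − (14.99° + 90.00°) = -104.99°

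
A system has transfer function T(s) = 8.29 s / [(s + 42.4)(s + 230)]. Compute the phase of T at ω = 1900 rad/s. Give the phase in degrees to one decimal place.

∠(j1900) = 90.00°
∠(j1900 + 42.4) = arctan(1900/42.4) = 88.72°
∠(j1900 + 230) = arctan(1900/230) = 83.10°
∠T(j1900) = 90.00° − (88.72° + 83.10°) = -81.82°

-81.8°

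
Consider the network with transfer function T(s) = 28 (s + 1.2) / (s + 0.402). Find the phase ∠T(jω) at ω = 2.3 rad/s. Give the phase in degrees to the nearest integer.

∠(j2.3 + 1.2) = arctan(2.3/1.2) = 62.45°
∠(j2.3 + 0.402) = arctan(2.3/0.402) = 80.09°
∠T(j2.3) = 62.45° − 80.09° = -17.64°

-18°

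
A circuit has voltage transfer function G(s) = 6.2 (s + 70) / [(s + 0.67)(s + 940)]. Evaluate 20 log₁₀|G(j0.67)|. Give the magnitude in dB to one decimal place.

|j0.67 + 70| = √(0.67² + 70²) = 70
|j0.67 + 0.67| = √(0.67² + 0.67²) = 0.9475
|j0.67 + 940| = √(0.67² + 940²) = 940
|G(j0.67)| = 6.2 × 70 / (0.9475 × 940) = 0.48729
20 log₁₀(0.48729) = -6.24 dB

-6.2 dB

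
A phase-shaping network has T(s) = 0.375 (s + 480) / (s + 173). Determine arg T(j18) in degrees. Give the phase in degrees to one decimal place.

∠(j18 + 480) = arctan(18/480) = 2.15°
∠(j18 + 173) = arctan(18/173) = 5.94°
∠T(j18) = 2.15° − 5.94° = -3.79°

-3.8°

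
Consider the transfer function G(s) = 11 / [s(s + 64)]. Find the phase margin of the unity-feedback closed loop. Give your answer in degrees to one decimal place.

Gain crossover: |G(jω)| = 1 at ω ≈ 0.172 rad/sec.
∠G(j0.172) = −90° − arctan(0.172/64) ≈ -90.15°
PM = 180° + (-90.15°) = 89.85°

89.8°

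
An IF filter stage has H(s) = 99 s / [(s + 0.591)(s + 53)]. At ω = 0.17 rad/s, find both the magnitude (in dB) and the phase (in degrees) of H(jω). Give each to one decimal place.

|H| = -5.7 dB, ∠H = 73.8°

|j0.17| = 0.17
|j0.17 + 0.591| = √(0.17² + 0.591²) = 0.615
|j0.17 + 53| = √(0.17² + 53²) = 53
|H(j0.17)| = 99 × 0.17 / (0.615 × 53) = 0.51636
20 log₁₀(0.51636) = -5.74 dB
∠(j0.17) = 90.00°
∠(j0.17 + 0.591) = arctan(0.17/0.591) = 16.05°
∠(j0.17 + 53) = arctan(0.17/53) = 0.18°
∠H(j0.17) = 90.00° − (16.05° + 0.18°) = 73.77°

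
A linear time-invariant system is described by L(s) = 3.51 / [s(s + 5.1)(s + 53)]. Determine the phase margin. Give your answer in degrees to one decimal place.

Gain crossover: |L(jω)| = 1 at ω ≈ 0.013 rad/s.
∠L(j0.013) = −90° − arctan(0.013/5.1) − arctan(0.013/53) ≈ -90.16°
PM = 180° + (-90.16°) = 89.84°

89.8°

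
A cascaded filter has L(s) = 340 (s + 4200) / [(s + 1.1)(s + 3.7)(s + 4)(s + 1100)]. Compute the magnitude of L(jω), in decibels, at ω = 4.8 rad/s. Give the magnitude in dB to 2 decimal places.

16.85 dB

|j4.8 + 4200| = √(4.8² + 4200²) = 4200
|j4.8 + 1.1| = √(4.8² + 1.1²) = 4.924
|j4.8 + 3.7| = √(4.8² + 3.7²) = 6.061
|j4.8 + 4| = √(4.8² + 4²) = 6.248
|j4.8 + 1100| = √(4.8² + 1100²) = 1100
|L(j4.8)| = 340 × 4200 / (4.924 × 6.061 × 6.248 × 1100) = 6.9616
20 log₁₀(6.9616) = 16.854 dB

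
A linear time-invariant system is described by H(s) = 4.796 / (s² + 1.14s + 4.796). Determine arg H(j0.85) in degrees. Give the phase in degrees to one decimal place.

∠[(j0.85)² + 1.14(j0.85) + 4.796] = ∠[4.0735 + j0.969] = 13.38°
∠H(j0.85) = −13.38° = -13.38°

-13.4 deg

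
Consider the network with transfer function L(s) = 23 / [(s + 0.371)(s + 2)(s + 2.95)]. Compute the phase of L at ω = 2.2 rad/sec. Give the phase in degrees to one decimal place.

∠(j2.2 + 0.371) = arctan(2.2/0.371) = 80.43°
∠(j2.2 + 2) = arctan(2.2/2) = 47.73°
∠(j2.2 + 2.95) = arctan(2.2/2.95) = 36.71°
∠L(j2.2) = − (80.43° + 47.73° + 36.71°) = -164.87°

-164.9 deg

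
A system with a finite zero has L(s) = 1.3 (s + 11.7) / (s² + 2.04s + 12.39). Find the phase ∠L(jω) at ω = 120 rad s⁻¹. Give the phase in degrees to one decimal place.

∠(j120 + 11.7) = arctan(120/11.7) = 84.43°
∠[(j120)² + 2.04(j120) + 12.39] = ∠[-14388 + j244.8] = 179.03°
∠L(j120) = 84.43° − 179.03° = -94.59°

-94.6 deg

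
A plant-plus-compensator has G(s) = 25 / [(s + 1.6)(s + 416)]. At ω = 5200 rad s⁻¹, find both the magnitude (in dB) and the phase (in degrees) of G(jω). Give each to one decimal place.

|G| = -120.7 dB, ∠G = -175.4 deg

|j5200 + 1.6| = √(5200² + 1.6²) = 5200
|j5200 + 416| = √(5200² + 416²) = 5217
|G(j5200)| = 25 / (5200 × 5217) = 9.2161e-07
20 log₁₀(9.2161e-07) = -120.71 dB
∠(j5200 + 1.6) = arctan(5200/1.6) = 89.98°
∠(j5200 + 416) = arctan(5200/416) = 85.43°
∠G(j5200) = − (89.98° + 85.43°) = -175.41°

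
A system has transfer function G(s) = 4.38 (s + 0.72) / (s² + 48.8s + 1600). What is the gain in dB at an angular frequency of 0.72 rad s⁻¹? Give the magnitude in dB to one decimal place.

|j0.72 + 0.72| = √(0.72² + 0.72²) = 1.018
|(j0.72)² + 48.8(j0.72) + 1600| = |1599.5 + j35.136| = 1600
|G(j0.72)| = 4.38 × 1.018 / 1600 = 0.0027876
20 log₁₀(0.0027876) = -51.10 dB

-51.1 dB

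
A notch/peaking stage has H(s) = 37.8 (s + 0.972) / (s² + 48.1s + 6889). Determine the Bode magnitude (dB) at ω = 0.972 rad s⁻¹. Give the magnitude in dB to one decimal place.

|j0.972 + 0.972| = √(0.972² + 0.972²) = 1.375
|(j0.972)² + 48.1(j0.972) + 6889| = |6888.1 + j46.753| = 6888
|H(j0.972)| = 37.8 × 1.375 / 6888 = 0.0075434
20 log₁₀(0.0075434) = -42.45 dB

-42.4 dB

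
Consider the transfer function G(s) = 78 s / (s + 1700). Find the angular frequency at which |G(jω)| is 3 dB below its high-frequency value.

For a single-pole high-pass, the −3 dB point is at the pole: ω = 1700 rad s⁻¹.

1700 rad s⁻¹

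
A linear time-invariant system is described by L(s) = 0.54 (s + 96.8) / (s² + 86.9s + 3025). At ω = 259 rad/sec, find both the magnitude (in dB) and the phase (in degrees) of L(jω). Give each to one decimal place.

|L| = -53.2 dB, ∠L = -91.1°

|j259 + 96.8| = √(259² + 96.8²) = 276.5
|(j259)² + 86.9(j259) + 3025| = |-64056 + j22507| = 6.79e+04
|L(j259)| = 0.54 × 276.5 / 6.79e+04 = 0.0021991
20 log₁₀(0.0021991) = -53.16 dB
∠(j259 + 96.8) = arctan(259/96.8) = 69.51°
∠[(j259)² + 86.9(j259) + 3025] = ∠[-64056 + j22507] = 160.64°
∠L(j259) = 69.51° − 160.64° = -91.13°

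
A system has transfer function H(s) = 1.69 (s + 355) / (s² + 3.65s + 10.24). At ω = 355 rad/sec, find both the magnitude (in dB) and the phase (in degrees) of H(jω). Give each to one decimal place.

|j355 + 355| = √(355² + 355²) = 502
|(j355)² + 3.65(j355) + 10.24| = |-1.2601e+05 + j1295.8| = 1.26e+05
|H(j355)| = 1.69 × 502 / 1.26e+05 = 0.0067326
20 log₁₀(0.0067326) = -43.44 dB
∠(j355 + 355) = arctan(355/355) = 45.00°
∠[(j355)² + 3.65(j355) + 10.24] = ∠[-1.2601e+05 + j1295.8] = 179.41°
∠H(j355) = 45.00° − 179.41° = -134.41°

|H| = -43.4 dB, ∠H = -134.4°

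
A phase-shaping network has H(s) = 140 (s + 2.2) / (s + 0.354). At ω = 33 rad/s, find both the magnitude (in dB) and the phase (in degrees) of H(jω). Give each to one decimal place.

|H| = 42.9 dB, ∠H = -3.2°

|j33 + 2.2| = √(33² + 2.2²) = 33.07
|j33 + 0.354| = √(33² + 0.354²) = 33
|H(j33)| = 140 × 33.07 / 33 = 140.3
20 log₁₀(140.3) = 42.94 dB
∠(j33 + 2.2) = arctan(33/2.2) = 86.19°
∠(j33 + 0.354) = arctan(33/0.354) = 89.39°
∠H(j33) = 86.19° − 89.39° = -3.20°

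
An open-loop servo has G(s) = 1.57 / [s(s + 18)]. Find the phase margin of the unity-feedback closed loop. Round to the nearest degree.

90°

Gain crossover: |G(jω)| = 1 at ω ≈ 0.0872 rad/sec.
∠G(j0.0872) = −90° − arctan(0.0872/18) ≈ -90.28°
PM = 180° + (-90.28°) = 89.72°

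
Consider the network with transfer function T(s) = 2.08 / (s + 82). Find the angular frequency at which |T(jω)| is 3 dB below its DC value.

For a single-pole low-pass, the −3 dB point is at the pole: ω = 82 rad/sec.

82 rad/sec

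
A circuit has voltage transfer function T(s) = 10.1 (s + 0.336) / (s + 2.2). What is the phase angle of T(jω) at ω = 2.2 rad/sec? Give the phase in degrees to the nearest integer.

36 deg

∠(j2.2 + 0.336) = arctan(2.2/0.336) = 81.32°
∠(j2.2 + 2.2) = arctan(2.2/2.2) = 45.00°
∠T(j2.2) = 81.32° − 45.00° = 36.32°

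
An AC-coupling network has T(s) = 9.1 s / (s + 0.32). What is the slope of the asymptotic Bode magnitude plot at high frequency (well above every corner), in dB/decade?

With 1 zero and 1 pole, the high-frequency asymptotic slope is 20 × (1 − 1) = 0 dB/decade.

0 dB/decade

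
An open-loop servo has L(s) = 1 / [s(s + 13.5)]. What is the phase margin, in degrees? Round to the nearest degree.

Gain crossover: |L(jω)| = 1 at ω ≈ 0.0741 rad s⁻¹.
∠L(j0.0741) = −90° − arctan(0.0741/13.5) ≈ -90.31°
PM = 180° + (-90.31°) = 89.69°

90°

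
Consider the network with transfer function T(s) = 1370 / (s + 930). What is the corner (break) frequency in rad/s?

930 rad/s

The single real pole at s = −930 gives a corner at ω = 930 rad/s.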